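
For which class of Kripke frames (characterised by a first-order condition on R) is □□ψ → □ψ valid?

Suppose □□ψ→□ψ is valid. Take Rxy and set V(ψ)={w : xR²w}. Then □□ψ at x, so □ψ at x, so ψ at y, i.e. ∃z(Rxz∧Rzy).

density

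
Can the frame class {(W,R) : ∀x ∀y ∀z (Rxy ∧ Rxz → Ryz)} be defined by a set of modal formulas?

This is a Sahlqvist condition; the 5 axiom ◇p → □◇p defines it.

Yes — defined by ◇p → □◇p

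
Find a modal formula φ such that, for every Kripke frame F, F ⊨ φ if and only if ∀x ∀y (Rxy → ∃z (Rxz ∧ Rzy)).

This is density; the standard corresponding axiom is C4: □□s → □s.
Suppose □□s→□s is valid. Take Rxy and set V(s)={w : xR²w}. Then □□s at x, so □s at x, so s at y, i.e. ∃z(Rxz∧Rzy).

□□s → □s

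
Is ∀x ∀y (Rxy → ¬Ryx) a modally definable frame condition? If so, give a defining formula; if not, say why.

No — not modally definable

Modal frame validity is preserved under surjective bounded morphisms.
The 3-cycle (worlds s,t,u with s→t→u→s) is asymmetric. Mapping every world to a single reflexive point • is a surjective bounded morphism, and the reflexive point is not asymmetric (R•• but asymmetry requires ¬R••).
Hence asymmetry is not modally definable.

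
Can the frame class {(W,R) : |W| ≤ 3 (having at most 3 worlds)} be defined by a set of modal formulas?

If a class were modally definable it would be closed under disjoint unions (Goldblatt–Thomason).
Any modal formula valid on each of 4 disjoint one-world frames is valid on their disjoint union (validity is preserved under disjoint unions). Each one-world frame has |W|=1≤3, but the union has |W|=4.
Hence having at most 3 worlds is not modally definable.

Not definable by any modal formula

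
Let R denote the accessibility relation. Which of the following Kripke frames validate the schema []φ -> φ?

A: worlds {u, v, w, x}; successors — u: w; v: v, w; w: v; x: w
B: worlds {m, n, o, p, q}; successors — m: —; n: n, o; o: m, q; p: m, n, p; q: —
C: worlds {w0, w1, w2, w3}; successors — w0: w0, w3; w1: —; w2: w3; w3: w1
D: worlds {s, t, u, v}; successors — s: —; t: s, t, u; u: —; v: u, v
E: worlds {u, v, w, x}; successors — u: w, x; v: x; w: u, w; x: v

none

The schema corresponds to reflexivity: forall x Rxx.
A: fails — world u does not see itself.
B: fails — world m does not see itself.
C: fails — world w1 does not see itself.
D: fails — world s does not see itself.
E: fails — world u does not see itself.
Valid on no frame.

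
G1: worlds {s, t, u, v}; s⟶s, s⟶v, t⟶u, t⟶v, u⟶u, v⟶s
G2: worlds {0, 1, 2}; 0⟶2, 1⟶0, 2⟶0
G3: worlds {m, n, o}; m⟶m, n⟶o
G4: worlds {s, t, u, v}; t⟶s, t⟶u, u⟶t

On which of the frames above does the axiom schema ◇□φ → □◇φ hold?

G2

This is the axiom for convergence; its first-order frame correspondent is ∀x ∀y ∀z (Rxy ∧ Rxz → ∃w (Ryw ∧ Rzw)).
G1: fails — Rtv and Rtu but v and u have no common successor.
G2: satisfies the condition.
G3: fails — Rno and Rno but o and o have no common successor.
G4: fails — Rtu and Rts but u and s have no common successor.
Valid on: G2.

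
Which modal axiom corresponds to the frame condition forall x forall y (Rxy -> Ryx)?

r → □◇r

A defining formula is r → □◇r (the B axiom).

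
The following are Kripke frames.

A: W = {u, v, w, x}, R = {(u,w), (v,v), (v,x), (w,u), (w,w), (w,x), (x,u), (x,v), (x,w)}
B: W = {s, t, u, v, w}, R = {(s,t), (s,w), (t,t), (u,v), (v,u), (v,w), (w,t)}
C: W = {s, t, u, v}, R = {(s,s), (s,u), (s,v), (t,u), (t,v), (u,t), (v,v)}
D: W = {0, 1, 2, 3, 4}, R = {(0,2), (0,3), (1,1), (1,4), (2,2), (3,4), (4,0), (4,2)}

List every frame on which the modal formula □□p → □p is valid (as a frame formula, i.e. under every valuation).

Frame correspondent (Sahlqvist): ∀x ∀y (Rxy → ∃z (Rxz ∧ Rzy)) — i.e. density.
A: ✓.
B: fails — Ruv but no z with Ruz and Rzv.
C: fails — Rut but no z with Ruz and Rzt.
D: fails — R34 but no z with R3z and Rz4.
Valid on: A.

A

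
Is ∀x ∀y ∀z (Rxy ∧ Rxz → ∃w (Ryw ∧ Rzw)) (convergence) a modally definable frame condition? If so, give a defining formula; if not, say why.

This is a Sahlqvist condition; the .2 axiom ◇□p → □◇p defines it.

Yes — defined by ◇□p → □◇p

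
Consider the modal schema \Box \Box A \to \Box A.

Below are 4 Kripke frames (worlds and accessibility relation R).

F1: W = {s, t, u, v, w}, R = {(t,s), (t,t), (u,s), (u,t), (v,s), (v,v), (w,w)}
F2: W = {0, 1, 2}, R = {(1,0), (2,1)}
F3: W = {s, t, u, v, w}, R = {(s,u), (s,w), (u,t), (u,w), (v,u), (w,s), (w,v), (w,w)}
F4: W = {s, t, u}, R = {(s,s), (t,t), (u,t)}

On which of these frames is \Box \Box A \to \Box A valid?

The schema corresponds to density: \forall x \forall y (Rxy \to \exists z (Rxz \wedge Rzy)).
F1: ✓.
F2: fails — R10 but no z with R1z and Rz0.
F3: fails — Rut but no z with Ruz and Rzt.
F4: ✓.
Valid on: F1, F4.

F1, F4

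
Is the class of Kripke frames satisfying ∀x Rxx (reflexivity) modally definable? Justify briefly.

Yes — defined by □q → q

Yes: it is reflexivity, defined by the T schema □q → q.
Suppose □q→q is valid. At any x set V(q)={w : Rxw}. Then □q holds at x, so q holds at x, i.e. Rxx.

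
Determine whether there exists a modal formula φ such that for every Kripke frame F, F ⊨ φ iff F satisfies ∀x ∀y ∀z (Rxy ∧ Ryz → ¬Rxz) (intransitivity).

Modal frame validity is preserved under surjective bounded morphisms.
The 5-cycle (worlds 0,1,2,3,4 with 0→1→2→3→4→0) is intransitive. Mapping every world to a single reflexive point • is a surjective bounded morphism; the reflexive point is not intransitive (R••∧R•• but R••).
So the class is not modally definable.

Not definable by any modal formula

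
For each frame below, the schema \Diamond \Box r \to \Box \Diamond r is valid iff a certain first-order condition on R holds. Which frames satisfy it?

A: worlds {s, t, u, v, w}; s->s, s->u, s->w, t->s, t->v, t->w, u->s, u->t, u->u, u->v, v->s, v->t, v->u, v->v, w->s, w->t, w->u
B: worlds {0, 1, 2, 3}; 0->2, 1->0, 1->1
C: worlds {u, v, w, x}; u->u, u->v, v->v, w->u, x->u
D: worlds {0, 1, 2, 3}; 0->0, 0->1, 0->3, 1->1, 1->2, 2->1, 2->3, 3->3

A, C

This is the axiom for convergence; its first-order frame correspondent is \forall x \forall y \forall z (Rxy \wedge Rxz \to \exists w (Ryw \wedge Rzw)).
A: ✓.
B: fails — R02 and R02 but 2 and 2 have no common successor.
C: ✓.
D: fails — R01 and R03 but 1 and 3 have no common successor.
Valid on: A, C.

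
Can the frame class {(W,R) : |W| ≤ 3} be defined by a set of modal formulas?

Any modally definable frame class is closed under disjoint unions.
Any modal formula valid on each of 4 disjoint one-world frames is valid on their disjoint union (validity is preserved under disjoint unions). Each one-world frame has |W|=1≤3, but the union has |W|=4.
So no modal formula (or set of formulas) defines exactly the |W|≤3 frames.

Not definable by any modal formula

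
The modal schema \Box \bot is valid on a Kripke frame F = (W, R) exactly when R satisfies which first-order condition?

Emptiness of R

□⊥ is valid iff no world has any successor (otherwise □⊥ fails at any world with one).
Conversely, any frame satisfying \forall x \forall y \neg Rxy validates the schema.
So the correspondent is emptiness of R.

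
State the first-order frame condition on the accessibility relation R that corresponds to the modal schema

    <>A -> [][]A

forall x forall y forall z ((xRy & x R^2 z) -> exists w (y = w & z = w))

This is a Sahlqvist (Geach-type) schema ◇^1□^0A → □^2◇^0A.
Minimal-valuation argument: fix x; take any y with xR^1y and any z with xR^2z. Set V(A) to the set of worlds R-reachable from y in exactly 0 steps. Then □^0A holds at y, so the antecedent holds at x; validity forces ◇^0A at z, giving a w with zR^0w and yR^0w.
First-order correspondent: forall x forall y forall z ((xRy & x R^2 z) -> exists w (y = w & z = w)).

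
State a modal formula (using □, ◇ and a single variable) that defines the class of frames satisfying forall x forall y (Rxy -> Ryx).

p → □◇p

A defining formula is p → □◇p (the B axiom).
Suppose p→□◇p is valid. Take Rxy and set V(p)={x}. Then p at x, so □◇p at x, so ◇p at y, so some z with Ryz has p; z=x, i.e. Ryx.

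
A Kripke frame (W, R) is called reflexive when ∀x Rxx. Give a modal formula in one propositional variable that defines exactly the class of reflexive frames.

□s → s

This is reflexivity; the standard corresponding axiom is T: □s → s.
Suppose □s→s is valid. At any x set V(s)={w : Rxw}. Then □s holds at x, so s holds at x, i.e. Rxx.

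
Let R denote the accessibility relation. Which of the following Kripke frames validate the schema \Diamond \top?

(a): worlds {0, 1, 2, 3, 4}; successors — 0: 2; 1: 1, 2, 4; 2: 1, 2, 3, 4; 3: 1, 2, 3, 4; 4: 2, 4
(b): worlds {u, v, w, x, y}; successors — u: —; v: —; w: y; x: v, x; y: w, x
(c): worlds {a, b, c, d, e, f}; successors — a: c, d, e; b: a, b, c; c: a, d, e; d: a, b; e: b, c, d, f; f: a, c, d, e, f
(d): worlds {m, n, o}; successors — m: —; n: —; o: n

(a), (c)

This is the axiom for seriality; its first-order frame correspondent is \forall x \exists y Rxy.
(a): condition met.
(b): fails — world u has no successor.
(c): condition met.
(d): fails — world m has no successor.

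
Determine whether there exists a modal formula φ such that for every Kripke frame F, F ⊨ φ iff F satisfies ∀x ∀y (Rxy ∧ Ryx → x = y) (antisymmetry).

Any modally definable frame class is closed under surjective bounded morphisms.
The 4-cycle (worlds s,t,u,v with s→t→u→v→s) is antisymmetric. Sending even-indexed worlds to • and odd-indexed worlds to ∘ is a surjective bounded morphism onto the two-world frame with •↔∘, which is not antisymmetric.
So the class is not modally definable.

No — not modally definable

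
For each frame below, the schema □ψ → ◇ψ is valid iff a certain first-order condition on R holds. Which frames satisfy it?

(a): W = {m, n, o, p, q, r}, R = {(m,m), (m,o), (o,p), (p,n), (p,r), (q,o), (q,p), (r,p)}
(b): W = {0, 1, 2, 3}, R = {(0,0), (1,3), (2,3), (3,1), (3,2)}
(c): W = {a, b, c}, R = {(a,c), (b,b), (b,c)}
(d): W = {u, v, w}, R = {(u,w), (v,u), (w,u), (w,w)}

The schema corresponds to seriality: ∀x ∃y Rxy.
(a): fails — world n has no successor.
(b): ✓.
(c): fails — world c has no successor.
(d): ✓.
Valid on: (b), (d).

(b), (d)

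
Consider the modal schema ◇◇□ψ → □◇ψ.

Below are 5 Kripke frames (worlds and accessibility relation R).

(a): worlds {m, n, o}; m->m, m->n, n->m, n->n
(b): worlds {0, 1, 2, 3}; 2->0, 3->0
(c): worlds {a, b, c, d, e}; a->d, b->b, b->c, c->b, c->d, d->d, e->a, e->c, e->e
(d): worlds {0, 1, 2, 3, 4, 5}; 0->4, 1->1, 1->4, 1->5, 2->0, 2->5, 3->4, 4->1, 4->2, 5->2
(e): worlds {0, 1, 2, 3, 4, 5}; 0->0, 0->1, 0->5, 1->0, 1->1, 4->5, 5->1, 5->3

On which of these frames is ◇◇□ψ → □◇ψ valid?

(a), (b)

This is the axiom for a generalized confluence (Geach) condition; its first-order frame correspondent is ∀x ∀y ∀z ((xR²y ∧ xRz) → ∃w (yRw ∧ zRw)).
(a): ✓.
(b): ✓.
(c): fails — bR²d, bRb but no w with dRw and bRw.
(d): fails — 0R²2, 0R4 but no w with 2Rw and 4Rw.
(e): fails — 0R²3, 0R0 but no w with 3Rw and 0Rw.
Valid on: (a), (b).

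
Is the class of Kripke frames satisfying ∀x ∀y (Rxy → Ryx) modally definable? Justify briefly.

Yes, by p → □◇p

This is a Sahlqvist condition; the B axiom p → □◇p defines it.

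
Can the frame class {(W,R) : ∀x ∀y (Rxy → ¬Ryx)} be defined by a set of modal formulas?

No

Modal frame validity is preserved under surjective bounded morphisms.
The 4-cycle (worlds 0,1,2,3 with 0→1→2→3→0) is asymmetric. Mapping every world to a single reflexive point • is a surjective bounded morphism, and the reflexive point is not asymmetric (R•• but asymmetry requires ¬R••).
So no modal formula (or set of formulas) defines exactly the asymmetric frames.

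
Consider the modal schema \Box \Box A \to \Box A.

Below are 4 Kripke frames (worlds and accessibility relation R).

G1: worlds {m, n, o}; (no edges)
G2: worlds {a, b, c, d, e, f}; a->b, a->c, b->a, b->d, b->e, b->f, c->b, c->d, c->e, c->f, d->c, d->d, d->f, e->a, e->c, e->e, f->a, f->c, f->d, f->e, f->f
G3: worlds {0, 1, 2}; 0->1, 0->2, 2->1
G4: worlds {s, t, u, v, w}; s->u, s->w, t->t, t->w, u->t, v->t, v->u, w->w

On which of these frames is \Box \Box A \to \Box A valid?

This is the axiom for density; its first-order frame correspondent is \forall x \forall y (Rxy \to \exists z (Rxz \wedge Rzy)).
G1: ✓.
G2: fails — Rcb but no z with Rcz and Rzb.
G3: fails — R21 but no z with R2z and Rz1.
G4: fails — Rvu but no z with Rvz and Rzu.
Valid on: G1.

G1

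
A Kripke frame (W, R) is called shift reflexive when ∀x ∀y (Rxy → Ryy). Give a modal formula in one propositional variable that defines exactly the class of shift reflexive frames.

□(□r → r)

A defining formula is □(□r → r) (the T□ axiom).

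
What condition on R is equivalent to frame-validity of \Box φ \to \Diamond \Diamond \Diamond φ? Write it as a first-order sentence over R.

\forall x \exists w (xRw \wedge x R^3 w)

This is a Sahlqvist (Geach-type) schema ◇^0□^1φ → □^0◇^3φ.
First-order correspondent: \forall x \exists w (xRw \wedge x R^3 w).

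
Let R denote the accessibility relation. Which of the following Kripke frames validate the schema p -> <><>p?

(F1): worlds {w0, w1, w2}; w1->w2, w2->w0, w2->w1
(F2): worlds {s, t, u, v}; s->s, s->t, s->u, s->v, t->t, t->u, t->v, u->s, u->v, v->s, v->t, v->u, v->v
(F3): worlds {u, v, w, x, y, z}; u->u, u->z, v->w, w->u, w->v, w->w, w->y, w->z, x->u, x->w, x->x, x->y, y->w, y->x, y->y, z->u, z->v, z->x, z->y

Frame correspondent (Sahlqvist): forall x exists w (x = w & x R^2 w) — i.e. a generalized confluence (Geach) condition.
(F1): fails — at w0 but no w with w0=w and w0R²w.
(F2): holds.
(F3): holds.
Valid on: (F2), (F3).

(F2), (F3)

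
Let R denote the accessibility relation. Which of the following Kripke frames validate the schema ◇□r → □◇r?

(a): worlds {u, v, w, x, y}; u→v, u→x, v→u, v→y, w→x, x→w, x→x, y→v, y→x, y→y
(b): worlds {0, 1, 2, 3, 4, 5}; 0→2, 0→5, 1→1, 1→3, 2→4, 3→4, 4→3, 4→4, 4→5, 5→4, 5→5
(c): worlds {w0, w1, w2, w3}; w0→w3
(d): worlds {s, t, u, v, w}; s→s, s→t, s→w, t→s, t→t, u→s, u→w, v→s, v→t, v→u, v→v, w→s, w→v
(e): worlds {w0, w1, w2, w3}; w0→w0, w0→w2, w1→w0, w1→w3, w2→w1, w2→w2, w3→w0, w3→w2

(d)

The schema corresponds to convergence: ∀x ∀y ∀z (Rxy ∧ Rxz → ∃w (Ryw ∧ Rzw)).
(a): fails — Ruv and Rux but v and x have no common successor.
(b): fails — R11 and R13 but 1 and 3 have no common successor.
(c): fails — Rw0w3 and Rw0w3 but w3 and w3 have no common successor.
(d): ✓.
(e): fails — Rw2w1 and Rw2w2 but w1 and w2 have no common successor.
Valid on: (d).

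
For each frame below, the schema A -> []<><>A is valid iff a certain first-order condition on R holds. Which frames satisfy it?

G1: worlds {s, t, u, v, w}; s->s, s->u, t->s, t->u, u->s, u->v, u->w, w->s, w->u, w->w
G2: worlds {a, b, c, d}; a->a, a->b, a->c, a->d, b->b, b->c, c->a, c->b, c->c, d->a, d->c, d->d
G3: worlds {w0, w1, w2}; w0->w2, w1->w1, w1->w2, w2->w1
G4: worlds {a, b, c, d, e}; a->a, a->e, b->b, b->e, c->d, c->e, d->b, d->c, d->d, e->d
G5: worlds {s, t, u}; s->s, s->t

G2

This is the axiom for a generalized confluence (Geach) condition; its first-order frame correspondent is forall x forall z (xRz -> exists w (x = w & z R^2 w)).
G1: fails — tRs but no w* with t=w* and sR²w*.
G2: holds.
G3: fails — w0Rw2 but no w with w0=w and w2R²w.
G4: fails — aRe but no w with a=w and eR²w.
G5: fails — sRt but no w with s=w and tR²w.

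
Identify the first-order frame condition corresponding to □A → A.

Suppose □A→A is valid. At any x set V(A)={w : Rxw}. Then □A holds at x, so A holds at x, i.e. Rxx.

Reflexivity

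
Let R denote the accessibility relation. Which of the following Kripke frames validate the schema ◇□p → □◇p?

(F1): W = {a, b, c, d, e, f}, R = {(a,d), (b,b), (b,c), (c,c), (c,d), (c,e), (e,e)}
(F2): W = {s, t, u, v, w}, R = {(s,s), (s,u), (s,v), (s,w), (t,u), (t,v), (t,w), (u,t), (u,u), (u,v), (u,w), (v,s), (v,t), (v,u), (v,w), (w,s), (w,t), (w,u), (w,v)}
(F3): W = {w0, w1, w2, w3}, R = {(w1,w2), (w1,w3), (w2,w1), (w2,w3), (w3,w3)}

Frame correspondent (Sahlqvist): ∀x ∀y ∀z (Rxy ∧ Rxz → ∃w (Ryw ∧ Rzw)) — i.e. convergence.
(F1): fails — Rad and Rad but d and d have no common successor.
(F2): ✓.
(F3): ✓.

(F2), (F3)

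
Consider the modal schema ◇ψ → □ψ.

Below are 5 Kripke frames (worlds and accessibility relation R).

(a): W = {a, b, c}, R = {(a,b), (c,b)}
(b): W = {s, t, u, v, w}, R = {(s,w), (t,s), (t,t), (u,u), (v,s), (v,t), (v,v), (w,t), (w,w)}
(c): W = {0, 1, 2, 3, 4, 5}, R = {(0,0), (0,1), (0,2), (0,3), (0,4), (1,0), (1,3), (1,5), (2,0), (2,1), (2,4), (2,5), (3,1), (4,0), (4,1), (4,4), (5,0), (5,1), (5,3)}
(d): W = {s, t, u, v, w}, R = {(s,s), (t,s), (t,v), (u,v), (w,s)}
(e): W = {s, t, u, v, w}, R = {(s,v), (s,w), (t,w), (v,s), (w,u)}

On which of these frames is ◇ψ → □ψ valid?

(a)

Frame correspondent (Sahlqvist): ∀x ∀y ∀z (Rxy ∧ Rxz → y = z) — i.e. partial functionality.
(a): condition met.
(b): fails — t sees both s and t.
(c): fails — 0 sees both 0 and 1.
(d): fails — t sees both s and v.
(e): fails — s sees both v and w.
Valid on: (a).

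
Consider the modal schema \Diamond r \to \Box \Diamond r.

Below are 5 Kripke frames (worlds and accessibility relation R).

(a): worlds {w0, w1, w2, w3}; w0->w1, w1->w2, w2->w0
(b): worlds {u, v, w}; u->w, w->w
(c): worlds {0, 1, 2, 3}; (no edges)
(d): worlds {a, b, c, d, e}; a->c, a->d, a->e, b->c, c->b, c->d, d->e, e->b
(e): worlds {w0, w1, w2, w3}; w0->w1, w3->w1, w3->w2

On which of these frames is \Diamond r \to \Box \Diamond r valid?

(b), (c)

The schema corresponds to the Euclidean property: \forall x \forall y \forall z (Rxy \wedge Rxz \to Ryz).
(a): fails — Rw0w1 and Rw0w1 but not Rw1w1.
(b): condition met.
(c): condition met.
(d): fails — Rae and Rae but not Ree.
(e): fails — Rw0w1 and Rw0w1 but not Rw1w1.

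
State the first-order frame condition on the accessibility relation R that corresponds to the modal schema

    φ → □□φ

∀x ∀z (xR²z → ∃w (x = w ∧ z = w))

This is a Sahlqvist (Geach-type) schema ◇^0□^0φ → □^2◇^0φ.
Minimal-valuation argument: fix x; take any y with xR^0y and any z with xR^2z. Set V(φ) to the set of worlds R-reachable from y in exactly 0 steps. Then □^0φ holds at y, so the antecedent holds at x; validity forces ◇^0φ at z, giving a w with zR^0w and yR^0w.
First-order correspondent: ∀x ∀z (xR²z → ∃w (x = w ∧ z = w)).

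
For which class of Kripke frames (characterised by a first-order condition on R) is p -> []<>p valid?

Suppose p→□◇p is valid. Take Rxy and set V(p)={x}. Then p at x, so □◇p at x, so ◇p at y, so some z with Ryz has p; z=x, i.e. Ryx.
Conversely, any frame satisfying forall x forall y (Rxy -> Ryx) validates the schema.
Frame condition: forall x forall y (Rxy -> Ryx).

symmetry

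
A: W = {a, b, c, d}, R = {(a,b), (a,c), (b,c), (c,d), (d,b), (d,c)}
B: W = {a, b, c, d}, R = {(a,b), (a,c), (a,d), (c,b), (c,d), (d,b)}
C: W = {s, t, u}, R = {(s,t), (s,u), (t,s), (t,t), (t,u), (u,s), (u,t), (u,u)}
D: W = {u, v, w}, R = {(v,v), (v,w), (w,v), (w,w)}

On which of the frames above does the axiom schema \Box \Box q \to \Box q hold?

C, D

Frame correspondent (Sahlqvist): \forall x \forall y (Rxy \to \exists z (Rxz \wedge Rzy)) — i.e. density.
A: fails — Rbc but no z with Rbz and Rzc.
B: fails — Rcd but no z with Rcz and Rzd.
C: ✓.
D: ✓.
Valid on: C, D.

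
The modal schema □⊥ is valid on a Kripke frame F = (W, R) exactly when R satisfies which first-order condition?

emptiness of R

□⊥ is valid iff no world has any successor (otherwise □⊥ fails at any world with one).
Conversely, any frame satisfying ∀x ∀y ¬Rxy validates the schema.
Frame condition: ∀x ∀y ¬Rxy.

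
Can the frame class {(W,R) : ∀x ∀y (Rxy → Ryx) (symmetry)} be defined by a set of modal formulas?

The condition is symmetry. A defining modal formula is q → □◇q.
Suppose q→□◇q is valid. Take Rxy and set V(q)={x}. Then q at x, so □◇q at x, so ◇q at y, so some z with Ryz has q; z=x, i.e. Ryx.

Yes, by q → □◇q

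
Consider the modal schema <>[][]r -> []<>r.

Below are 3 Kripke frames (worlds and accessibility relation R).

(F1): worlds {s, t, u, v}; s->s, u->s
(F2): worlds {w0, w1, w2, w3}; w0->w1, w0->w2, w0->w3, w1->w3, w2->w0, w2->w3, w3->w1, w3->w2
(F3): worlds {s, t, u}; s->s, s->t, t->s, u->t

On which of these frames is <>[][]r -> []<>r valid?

Frame correspondent (Sahlqvist): forall x forall y forall z ((xRy & xRz) -> exists w (y R^2 w & zRw)) — i.e. a generalized confluence (Geach) condition.
(F1): condition met.
(F2): fails — w0Rw1, w0Rw1 but no w with w1R²w and w1Rw.
(F3): condition met.
Valid on: (F1), (F3).

(F1), (F3)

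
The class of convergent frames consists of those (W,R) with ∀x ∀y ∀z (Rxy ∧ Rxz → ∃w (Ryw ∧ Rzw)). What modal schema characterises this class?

A defining formula is ◇□ψ → □◇ψ (the .2 axiom).
Suppose ◇□ψ→□◇ψ is valid. Take Rxy, Rxz and set V(ψ)={w : Ryw}. Then □ψ at y so ◇□ψ at x, so □◇ψ at x, so ◇ψ at z, giving w with Rzw and Ryw.

◇□ψ → □◇ψ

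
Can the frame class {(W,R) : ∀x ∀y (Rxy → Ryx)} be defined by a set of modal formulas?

This is a Sahlqvist condition; the B axiom p → □◇p defines it.

Definable; p → □◇p defines it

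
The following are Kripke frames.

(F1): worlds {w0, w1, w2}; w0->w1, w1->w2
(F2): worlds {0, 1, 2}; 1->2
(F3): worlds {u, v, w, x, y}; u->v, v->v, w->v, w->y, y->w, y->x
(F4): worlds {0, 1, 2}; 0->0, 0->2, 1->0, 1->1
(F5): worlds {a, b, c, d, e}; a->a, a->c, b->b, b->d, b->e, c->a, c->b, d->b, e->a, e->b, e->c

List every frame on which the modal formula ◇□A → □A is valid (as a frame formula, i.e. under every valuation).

The schema corresponds to the Euclidean property: ∀x ∀y ∀z (Rxy ∧ Rxz → Ryz).
(F1): fails — Rw0w1 and Rw0w1 but not Rw1w1.
(F2): fails — R12 and R12 but not R22.
(F3): fails — Rwy and Rwy but not Ryy.
(F4): fails — R02 and R00 but not R20.
(F5): fails — Rac and Rac but not Rcc.

none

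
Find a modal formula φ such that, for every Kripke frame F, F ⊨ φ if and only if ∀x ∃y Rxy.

This is seriality; the standard corresponding axiom is D: □r → ◇r.
Suppose □r→◇r is valid. At any x set V(r)=W. Then □r at x, so ◇r at x, so x has a successor.

□r → ◇r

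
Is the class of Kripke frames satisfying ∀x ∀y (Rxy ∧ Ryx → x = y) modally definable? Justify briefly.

Not definable by any modal formula

Modal frame validity is preserved under surjective bounded morphisms.
The 8-cycle (worlds s,t,u,v,w,x,y,z with s→t→u→v→w→x→y→z→s) is antisymmetric. Sending even-indexed worlds to • and odd-indexed worlds to ∘ is a surjective bounded morphism onto the two-world frame with •↔∘, which is not antisymmetric.
Hence antisymmetry is not modally definable.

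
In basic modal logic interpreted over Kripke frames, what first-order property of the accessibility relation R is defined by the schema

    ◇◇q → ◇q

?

Replacing q by ¬q and contraposing gives the equivalent schema □q → □□q.
Suppose □q→□□q is valid. Take Rxy, Ryz and set V(q)={w : Rxw}. Then □q at x, so □□q at x, so □q at y, so q at z, i.e. Rxz.

transitivity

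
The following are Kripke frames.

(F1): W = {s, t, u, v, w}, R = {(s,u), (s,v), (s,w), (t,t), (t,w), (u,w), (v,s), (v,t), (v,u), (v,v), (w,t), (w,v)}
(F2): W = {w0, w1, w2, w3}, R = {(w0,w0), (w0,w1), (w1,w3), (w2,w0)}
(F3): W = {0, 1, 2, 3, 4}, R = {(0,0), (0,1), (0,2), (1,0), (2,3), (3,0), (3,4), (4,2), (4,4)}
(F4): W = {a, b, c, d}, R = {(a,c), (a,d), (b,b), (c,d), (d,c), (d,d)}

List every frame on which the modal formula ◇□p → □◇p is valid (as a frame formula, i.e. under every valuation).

The schema corresponds to convergence: ∀x ∀y ∀z (Rxy ∧ Rxz → ∃w (Ryw ∧ Rzw)).
(F1): fails — Rsv and Rsu but v and u have no common successor.
(F2): fails — Rw0w1 and Rw0w0 but w1 and w0 have no common successor.
(F3): fails — R00 and R02 but 0 and 2 have no common successor.
(F4): ✓.
Valid on: (F4).

(F4)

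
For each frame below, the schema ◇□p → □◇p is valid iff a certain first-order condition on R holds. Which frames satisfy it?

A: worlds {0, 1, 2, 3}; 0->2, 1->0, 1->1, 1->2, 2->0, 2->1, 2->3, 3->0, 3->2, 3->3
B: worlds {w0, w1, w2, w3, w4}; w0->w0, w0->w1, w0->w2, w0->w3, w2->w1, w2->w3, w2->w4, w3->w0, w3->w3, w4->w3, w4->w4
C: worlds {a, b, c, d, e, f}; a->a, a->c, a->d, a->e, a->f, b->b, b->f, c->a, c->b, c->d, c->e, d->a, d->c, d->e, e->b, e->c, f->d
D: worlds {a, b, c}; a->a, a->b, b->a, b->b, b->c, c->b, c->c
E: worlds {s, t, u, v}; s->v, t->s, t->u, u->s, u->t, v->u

D

This is the axiom for convergence; its first-order frame correspondent is ∀x ∀y ∀z (Rxy ∧ Rxz → ∃w (Ryw ∧ Rzw)).
A: fails — R10 and R12 but 0 and 2 have no common successor.
B: fails — Rw0w1 and Rw0w1 but w1 and w1 have no common successor.
C: fails — Rae and Raf but e and f have no common successor.
D: satisfies the condition.
E: fails — Rts and Rtu but s and u have no common successor.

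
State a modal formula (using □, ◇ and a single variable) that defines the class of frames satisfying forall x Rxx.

A defining formula is □p → p (the T axiom).
Suppose □p→p is valid. At any x set V(p)={w : Rxw}. Then □p holds at x, so p holds at x, i.e. Rxx.

□p → p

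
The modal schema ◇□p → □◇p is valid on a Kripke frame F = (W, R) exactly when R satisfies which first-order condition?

This schema is the .2 axiom.
It corresponds to convergence: ∀x ∀y ∀z (Rxy ∧ Rxz → ∃w (Ryw ∧ Rzw)).

Convergence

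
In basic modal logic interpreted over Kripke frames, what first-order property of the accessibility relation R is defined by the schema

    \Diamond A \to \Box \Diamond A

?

the Euclidean property

Suppose ◇A→□◇A is valid. Take Rxy, Rxz and set V(A)={y}. Then ◇A at x, so □◇A at x, so ◇A at z, so some w with Rzw has A; w=y, i.e. Rzy. By symmetry of the argument, Ryz.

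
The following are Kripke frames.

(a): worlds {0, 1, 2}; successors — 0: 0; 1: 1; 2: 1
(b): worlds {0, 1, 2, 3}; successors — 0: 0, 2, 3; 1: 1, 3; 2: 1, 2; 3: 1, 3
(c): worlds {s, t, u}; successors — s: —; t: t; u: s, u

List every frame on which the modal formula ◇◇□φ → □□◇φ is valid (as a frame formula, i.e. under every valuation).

The schema corresponds to a generalized confluence (Geach) condition: ∀x ∀y ∀z ((xR²y ∧ xR²z) → ∃w (yRw ∧ zRw)).
(a): ✓.
(b): ✓.
(c): fails — uR²s, uR²s but no w with sRw and sRw.
Valid on: (a), (b).

(a), (b)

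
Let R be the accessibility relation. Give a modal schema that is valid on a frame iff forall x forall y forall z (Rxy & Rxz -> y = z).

◇ψ → □ψ

This is partial functionality; the standard corresponding axiom is CD: ◇ψ → □ψ.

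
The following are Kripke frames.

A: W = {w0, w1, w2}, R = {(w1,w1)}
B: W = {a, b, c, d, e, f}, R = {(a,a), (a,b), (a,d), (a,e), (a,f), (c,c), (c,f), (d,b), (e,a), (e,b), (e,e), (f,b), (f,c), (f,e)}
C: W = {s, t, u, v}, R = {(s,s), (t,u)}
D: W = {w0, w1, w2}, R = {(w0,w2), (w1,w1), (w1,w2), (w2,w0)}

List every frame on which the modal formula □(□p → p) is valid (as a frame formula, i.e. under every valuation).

Frame correspondent (Sahlqvist): ∀x ∀y (Rxy → Ryy) — i.e. shift-reflexivity.
A: holds.
B: fails — Reb but not Rbb.
C: fails — Rtu but not Ruu.
D: fails — Rw1w2 but not Rw2w2.
Valid on: A.

A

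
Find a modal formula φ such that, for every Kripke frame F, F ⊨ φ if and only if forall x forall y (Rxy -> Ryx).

A defining formula is r → □◇r (the B axiom).
Suppose r→□◇r is valid. Take Rxy and set V(r)={x}. Then r at x, so □◇r at x, so ◇r at y, so some z with Ryz has r; z=x, i.e. Ryx.

r → □◇r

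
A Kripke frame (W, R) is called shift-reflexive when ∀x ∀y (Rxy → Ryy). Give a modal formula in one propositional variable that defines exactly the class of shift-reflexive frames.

A defining formula is □(□ψ → ψ) (the T□ axiom).

□(□ψ → ψ)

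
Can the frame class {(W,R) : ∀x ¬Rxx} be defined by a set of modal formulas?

Modal frame validity is preserved under surjective bounded morphisms.
The 4-cycle (worlds w0,w1,w2,w3 with w0→w1→w2→w3→w0) is irreflexive, and the map sending every world to a single reflexive point • is a surjective bounded morphism (forth: every edge maps to (•,•); back: every world has a successor). So any modal formula valid on the 4-cycle is also valid on the reflexive point, which is not irreflexive.
Hence irreflexivity is not modally definable.

Not definable by any modal formula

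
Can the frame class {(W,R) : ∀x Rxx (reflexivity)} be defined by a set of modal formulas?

Yes: it is reflexivity, defined by the T schema □q → q.
Suppose □q→q is valid. At any x set V(q)={w : Rxw}. Then □q holds at x, so q holds at x, i.e. Rxx.

Definable; □q → q defines it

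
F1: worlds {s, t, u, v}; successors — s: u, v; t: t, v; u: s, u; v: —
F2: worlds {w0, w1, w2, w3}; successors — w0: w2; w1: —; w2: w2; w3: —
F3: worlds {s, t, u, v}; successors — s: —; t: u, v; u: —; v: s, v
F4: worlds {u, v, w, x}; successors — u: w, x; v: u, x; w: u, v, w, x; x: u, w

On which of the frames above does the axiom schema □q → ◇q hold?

F4

The schema corresponds to seriality: ∀x ∃y Rxy.
F1: fails — world v has no successor.
F2: fails — world w1 has no successor.
F3: fails — world s has no successor.
F4: satisfies the condition.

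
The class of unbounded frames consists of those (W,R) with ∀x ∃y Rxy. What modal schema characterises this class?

This is seriality; the standard corresponding axiom is D: □q → ◇q.
Suppose □q→◇q is valid. At any x set V(q)=W. Then □q at x, so ◇q at x, so x has a successor.

□q → ◇q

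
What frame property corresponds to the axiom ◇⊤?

seriality: ∀x ∃y Rxy

◇⊤ holds at w iff w has a successor, so frame-validity of ◇⊤ is exactly seriality. Equivalently via □p → ◇p:
Suppose □p→◇p is valid. At any x set V(p)=W. Then □p at x, so ◇p at x, so x has a successor.
Conversely, on a frame with seriality the schema holds at every world under every valuation.
Frame condition: ∀x ∃y Rxy.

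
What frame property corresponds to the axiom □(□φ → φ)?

Suppose □(□φ→φ) is valid. Take Rxy and set V(φ)={w : Ryw}. Then at y, □φ holds; since □(□φ→φ) at x, □φ→φ at y, so φ at y, i.e. Ryy.
Conversely, on a frame with shift-reflexivity the schema holds at every world under every valuation.
So the correspondent is shift-reflexivity.

shift-reflexivity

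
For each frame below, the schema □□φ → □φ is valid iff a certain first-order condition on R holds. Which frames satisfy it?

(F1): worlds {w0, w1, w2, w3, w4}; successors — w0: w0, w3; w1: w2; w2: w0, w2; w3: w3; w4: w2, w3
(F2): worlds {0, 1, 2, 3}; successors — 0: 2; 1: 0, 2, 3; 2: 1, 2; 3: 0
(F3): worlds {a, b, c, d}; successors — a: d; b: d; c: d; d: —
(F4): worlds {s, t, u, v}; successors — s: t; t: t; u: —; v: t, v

(F1), (F4)

The schema corresponds to density: ∀x ∀y (Rxy → ∃z (Rxz ∧ Rzy)).
(F1): satisfies the condition.
(F2): fails — R13 but no z with R1z and Rz3.
(F3): fails — Rad but no z with Raz and Rzd.
(F4): satisfies the condition.
Valid on: (F1), (F4).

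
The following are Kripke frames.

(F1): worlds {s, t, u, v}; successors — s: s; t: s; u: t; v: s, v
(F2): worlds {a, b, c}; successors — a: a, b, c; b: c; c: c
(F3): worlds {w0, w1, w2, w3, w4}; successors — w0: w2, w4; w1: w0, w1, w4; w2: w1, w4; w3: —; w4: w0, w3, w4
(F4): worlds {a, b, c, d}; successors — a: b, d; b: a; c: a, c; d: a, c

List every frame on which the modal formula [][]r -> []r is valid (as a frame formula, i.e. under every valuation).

The schema corresponds to density: forall x forall y (Rxy -> exists z (Rxz & Rzy)).
(F1): fails — Rut but no z with Ruz and Rzt.
(F2): ✓.
(F3): fails — Rw0w2 but no z with Rw0z and Rzw2.
(F4): fails — Rab but no z with Raz and Rzb.
Valid on: (F2).

(F2)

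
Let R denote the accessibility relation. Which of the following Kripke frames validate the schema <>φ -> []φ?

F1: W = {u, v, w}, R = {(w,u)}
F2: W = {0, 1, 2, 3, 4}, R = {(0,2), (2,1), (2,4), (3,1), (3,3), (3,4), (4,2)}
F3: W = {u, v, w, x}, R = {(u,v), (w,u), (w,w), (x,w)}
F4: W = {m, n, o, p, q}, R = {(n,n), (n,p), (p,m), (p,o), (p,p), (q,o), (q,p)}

This is the axiom for partial functionality; its first-order frame correspondent is forall x forall y forall z (Rxy & Rxz -> y = z).
F1: ✓.
F2: fails — 2 sees both 1 and 4.
F3: fails — w sees both u and w.
F4: fails — n sees both n and p.

F1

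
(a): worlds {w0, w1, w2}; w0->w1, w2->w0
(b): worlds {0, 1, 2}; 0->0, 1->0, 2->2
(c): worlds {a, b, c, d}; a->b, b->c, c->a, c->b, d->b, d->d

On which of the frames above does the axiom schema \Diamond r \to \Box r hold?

(a), (b)

The schema corresponds to partial functionality: \forall x \forall y \forall z (Rxy \wedge Rxz \to y = z).
(a): ✓.
(b): ✓.
(c): fails — c sees both a and b.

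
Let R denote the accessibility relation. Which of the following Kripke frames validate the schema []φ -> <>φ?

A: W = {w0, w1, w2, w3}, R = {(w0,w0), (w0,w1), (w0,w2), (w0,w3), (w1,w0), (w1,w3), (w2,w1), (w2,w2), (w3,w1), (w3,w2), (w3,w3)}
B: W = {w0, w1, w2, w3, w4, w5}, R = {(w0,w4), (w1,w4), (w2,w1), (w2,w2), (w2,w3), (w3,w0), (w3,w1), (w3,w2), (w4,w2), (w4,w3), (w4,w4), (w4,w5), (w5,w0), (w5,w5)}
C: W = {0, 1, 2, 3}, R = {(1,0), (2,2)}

A, B

Frame correspondent (Sahlqvist): forall x exists y Rxy — i.e. seriality.
A: ✓.
B: ✓.
C: fails — world 0 has no successor.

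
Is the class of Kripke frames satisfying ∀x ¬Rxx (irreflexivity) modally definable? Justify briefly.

Not modally definable

If a class were modally definable it would be closed under surjective bounded morphisms (Goldblatt–Thomason).
The 5-cycle (worlds s,t,u,v,w with s→t→u→v→w→s) is irreflexive, and the map sending every world to a single reflexive point • is a surjective bounded morphism (forth: every edge maps to (•,•); back: every world has a successor). So any modal formula valid on the 5-cycle is also valid on the reflexive point, which is not irreflexive.
So no modal formula (or set of formulas) defines exactly the irreflexive frames.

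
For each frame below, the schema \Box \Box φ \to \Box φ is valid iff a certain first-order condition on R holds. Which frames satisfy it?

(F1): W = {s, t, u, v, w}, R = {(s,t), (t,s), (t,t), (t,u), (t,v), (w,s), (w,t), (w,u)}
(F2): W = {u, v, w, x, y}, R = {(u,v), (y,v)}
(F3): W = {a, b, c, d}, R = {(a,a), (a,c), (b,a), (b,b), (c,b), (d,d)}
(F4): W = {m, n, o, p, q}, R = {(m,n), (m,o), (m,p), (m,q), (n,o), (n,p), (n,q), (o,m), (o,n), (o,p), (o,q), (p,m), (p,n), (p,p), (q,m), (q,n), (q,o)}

This is the axiom for density; its first-order frame correspondent is \forall x \forall y (Rxy \to \exists z (Rxz \wedge Rzy)).
(F1): holds.
(F2): fails — Ruv but no z with Ruz and Rzv.
(F3): holds.
(F4): holds.

(F1), (F3), (F4)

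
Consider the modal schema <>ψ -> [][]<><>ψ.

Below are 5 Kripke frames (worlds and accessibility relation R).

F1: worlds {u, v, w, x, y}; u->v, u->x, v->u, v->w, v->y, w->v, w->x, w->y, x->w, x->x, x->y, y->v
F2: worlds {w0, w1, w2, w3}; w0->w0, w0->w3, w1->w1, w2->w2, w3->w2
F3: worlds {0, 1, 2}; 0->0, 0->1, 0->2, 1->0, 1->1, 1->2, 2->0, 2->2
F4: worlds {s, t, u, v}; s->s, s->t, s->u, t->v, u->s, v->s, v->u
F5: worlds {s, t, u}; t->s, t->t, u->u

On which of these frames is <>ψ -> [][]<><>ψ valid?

F3

Frame correspondent (Sahlqvist): forall x forall y forall z ((xRy & x R^2 z) -> exists w (y = w & z R^2 w)) — i.e. a generalized confluence (Geach) condition.
F1: fails — uRv, uR²u but no t with v=t and uR²t.
F2: fails — w0Rw0, w0R²w2 but no w with w0=w and w2R²w.
F3: condition met.
F4: fails — sRt, sR²t but no w with t=w and tR²w.
F5: fails — tRs, tR²s but no w with s=w and sR²w.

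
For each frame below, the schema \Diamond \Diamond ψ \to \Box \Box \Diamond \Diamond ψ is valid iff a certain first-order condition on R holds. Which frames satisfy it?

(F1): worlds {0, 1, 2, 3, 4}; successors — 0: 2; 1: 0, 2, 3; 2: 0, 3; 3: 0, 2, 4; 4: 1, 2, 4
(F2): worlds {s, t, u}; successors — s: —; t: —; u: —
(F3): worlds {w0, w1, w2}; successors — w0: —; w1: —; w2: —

(F2), (F3)

The schema corresponds to a generalized confluence (Geach) condition: \forall x \forall y \forall z ((x R^2 y \wedge x R^2 z) \to \exists w (y = w \wedge z R^2 w)).
(F1): fails — 1R²2, 1R²0 but no w with 2=w and 0R²w.
(F2): condition met.
(F3): condition met.
Valid on: (F2), (F3).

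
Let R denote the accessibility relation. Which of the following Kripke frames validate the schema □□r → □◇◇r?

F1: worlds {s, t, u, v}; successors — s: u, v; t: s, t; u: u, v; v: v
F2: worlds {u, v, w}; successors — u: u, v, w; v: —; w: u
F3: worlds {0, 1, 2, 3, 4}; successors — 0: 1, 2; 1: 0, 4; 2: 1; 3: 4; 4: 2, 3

F1

This is the axiom for a generalized confluence (Geach) condition; its first-order frame correspondent is ∀x ∀z (xRz → ∃w (xR²w ∧ zR²w)).
F1: holds.
F2: fails — uRv but no t with uR²t and vR²t.
F3: fails — 2R1 but no w with 2R²w and 1R²w.
Valid on: F1.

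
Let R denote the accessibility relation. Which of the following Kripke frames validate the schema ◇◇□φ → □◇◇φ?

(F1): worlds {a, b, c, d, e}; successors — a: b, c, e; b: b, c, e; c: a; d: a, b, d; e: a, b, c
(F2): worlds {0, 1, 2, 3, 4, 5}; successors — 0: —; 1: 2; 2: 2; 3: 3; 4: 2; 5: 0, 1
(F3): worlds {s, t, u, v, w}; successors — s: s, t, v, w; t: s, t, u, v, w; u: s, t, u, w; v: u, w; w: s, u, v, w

The schema corresponds to a generalized confluence (Geach) condition: ∀x ∀y ∀z ((xR²y ∧ xRz) → ∃w (yRw ∧ zR²w)).
(F1): fails — aR²c, aRc but no w with cRw and cR²w.
(F2): fails — 5R²2, 5R0 but no w with 2Rw and 0R²w.
(F3): ✓.

(F3)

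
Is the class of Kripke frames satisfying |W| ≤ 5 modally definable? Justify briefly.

Modal frame validity is preserved under disjoint unions.
Any modal formula valid on each of 6 disjoint one-world frames is valid on their disjoint union (validity is preserved under disjoint unions). Each one-world frame has |W|=1≤5, but the union has |W|=6.
Hence having at most 5 worlds is not modally definable.

No — not modally definable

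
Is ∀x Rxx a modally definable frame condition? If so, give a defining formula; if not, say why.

This is a Sahlqvist condition; the T axiom □q → q defines it.
Suppose □q→q is valid. At any x set V(q)={w : Rxw}. Then □q holds at x, so q holds at x, i.e. Rxx.

Yes, by □q → q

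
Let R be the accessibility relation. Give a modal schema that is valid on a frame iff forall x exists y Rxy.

□ψ → ◇ψ

A defining formula is □ψ → ◇ψ (the D axiom).
Suppose □ψ→◇ψ is valid. At any x set V(ψ)=W. Then □ψ at x, so ◇ψ at x, so x has a successor.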